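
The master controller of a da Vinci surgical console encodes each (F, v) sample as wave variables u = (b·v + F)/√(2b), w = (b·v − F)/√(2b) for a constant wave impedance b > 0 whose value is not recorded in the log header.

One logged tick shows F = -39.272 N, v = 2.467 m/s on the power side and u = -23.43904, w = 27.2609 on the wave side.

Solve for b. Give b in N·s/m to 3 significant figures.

b = 1.2 N·s/m

u + w = 3.82186;  u + w = √(2b)·v, so √(2b) = 3.82186/2.467 = 1.54919.
b = (√(2b))²/2 = 2.40000/2 = 1.20000.
(Check via u − w = 2F/√(2b): u − w = -50.69994, 2F/√(2b) = -50.69993.)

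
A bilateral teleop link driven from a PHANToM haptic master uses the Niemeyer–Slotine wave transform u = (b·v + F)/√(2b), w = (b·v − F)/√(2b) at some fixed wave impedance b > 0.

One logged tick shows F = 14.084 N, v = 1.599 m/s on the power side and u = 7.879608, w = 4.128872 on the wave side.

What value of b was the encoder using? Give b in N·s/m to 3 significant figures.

u + w = 12.008480;  u + w = √(2b)·v, so √(2b) = 12.008480/1.599 = 7.509994.
b = (√(2b))²/2 = 56.400006/2 = 28.200003.
(Check via u − w = 2F/√(2b): u − w = 3.750736, 2F/√(2b) = 3.750735.)

b = 28.2 N·s/m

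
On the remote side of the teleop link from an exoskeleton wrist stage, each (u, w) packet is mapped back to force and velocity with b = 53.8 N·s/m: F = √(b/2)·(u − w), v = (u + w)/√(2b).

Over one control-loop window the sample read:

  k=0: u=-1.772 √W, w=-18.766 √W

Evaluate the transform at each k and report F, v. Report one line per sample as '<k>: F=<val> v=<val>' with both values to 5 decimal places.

0: F=88.13974 v=-1.97994

k=0: u−w=16.99400, u+w=-20.53800; √(b/2)=5.18652, √(2b)=10.37304; F=5.18652×16.994=88.13974, v=-20.53800/10.37304=-1.97994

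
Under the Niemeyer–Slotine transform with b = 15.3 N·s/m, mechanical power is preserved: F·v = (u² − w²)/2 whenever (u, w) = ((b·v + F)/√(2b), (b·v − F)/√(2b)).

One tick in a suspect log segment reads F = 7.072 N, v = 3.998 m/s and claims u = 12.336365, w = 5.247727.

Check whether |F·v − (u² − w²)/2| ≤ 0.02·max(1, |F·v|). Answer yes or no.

no

F·v = 7.072×3.998 = 28.273856 W.
(u² − w²)/2 = (152.185901 − 27.538639)/2 = 62.323631 W.
|Δ| = 34.049775;  2% of max(1, |F·v|) = 0.565477.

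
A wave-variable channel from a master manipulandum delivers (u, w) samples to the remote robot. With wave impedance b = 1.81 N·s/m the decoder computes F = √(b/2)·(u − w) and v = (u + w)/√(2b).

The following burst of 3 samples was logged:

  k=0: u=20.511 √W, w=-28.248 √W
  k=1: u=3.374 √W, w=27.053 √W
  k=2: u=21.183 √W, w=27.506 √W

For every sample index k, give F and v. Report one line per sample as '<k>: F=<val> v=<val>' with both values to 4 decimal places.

0: F=46.3852 v=-4.0665
1: F=-22.5262 v=15.9921
2: F=-6.0152 v=25.5904

k=0: u−w=48.7590, u+w=-7.7370; √(b/2)=0.9513, √(2b)=1.9026; F=0.9513×48.759=46.3852, v=-7.7370/1.9026=-4.0665
k=1: u−w=-23.6790, u+w=30.4270; √(b/2)=0.9513, √(2b)=1.9026; F=0.9513×(-23.679)=-22.5262, v=30.4270/1.9026=15.9921
k=2: u−w=-6.3230, u+w=48.6890; √(b/2)=0.9513, √(2b)=1.9026; F=0.9513×(-6.323)=-6.0152, v=48.6890/1.9026=25.5904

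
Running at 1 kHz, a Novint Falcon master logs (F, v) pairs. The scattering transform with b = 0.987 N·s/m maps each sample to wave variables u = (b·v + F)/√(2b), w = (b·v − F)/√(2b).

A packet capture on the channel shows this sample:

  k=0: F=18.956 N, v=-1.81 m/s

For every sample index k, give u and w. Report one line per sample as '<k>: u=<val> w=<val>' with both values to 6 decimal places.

0: u=12.220383 w=-14.763417

k=0: b·v=0.987×(-1.81)=-1.786470; √(2b)=1.404991; u=(-1.786470+18.956)/1.404991=12.220383, w=(-1.786470−18.956)/1.404991=-14.763417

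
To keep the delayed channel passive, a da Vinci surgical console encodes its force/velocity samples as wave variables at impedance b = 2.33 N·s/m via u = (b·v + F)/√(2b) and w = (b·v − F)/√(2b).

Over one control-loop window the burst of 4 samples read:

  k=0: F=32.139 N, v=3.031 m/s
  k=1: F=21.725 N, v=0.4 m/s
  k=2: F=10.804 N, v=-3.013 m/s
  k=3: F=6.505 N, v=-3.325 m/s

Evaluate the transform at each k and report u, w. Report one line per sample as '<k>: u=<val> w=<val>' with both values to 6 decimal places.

0: u=18.159619 w=-11.616589
1: u=10.495653 w=-9.632171
2: u=1.752770 w=-8.256943
3: u=-0.575461 w=-6.602227

k=0: b·v=2.33×3.031=7.062230; √(2b)=2.158703; u=(7.062230+32.139)/2.158703=18.159619, w=(7.062230−32.139)/2.158703=-11.616589
k=1: b·v=2.33×0.4=0.932000; √(2b)=2.158703; u=(0.932000+21.725)/2.158703=10.495653, w=(0.932000−21.725)/2.158703=-9.632171
k=2: b·v=2.33×(-3.013)=-7.020290; √(2b)=2.158703; u=(-7.020290+10.804)/2.158703=1.752770, w=(-7.020290−10.804)/2.158703=-8.256943
k=3: b·v=2.33×(-3.325)=-7.747250; √(2b)=2.158703; u=(-7.747250+6.505)/2.158703=-0.575461, w=(-7.747250−6.505)/2.158703=-6.602227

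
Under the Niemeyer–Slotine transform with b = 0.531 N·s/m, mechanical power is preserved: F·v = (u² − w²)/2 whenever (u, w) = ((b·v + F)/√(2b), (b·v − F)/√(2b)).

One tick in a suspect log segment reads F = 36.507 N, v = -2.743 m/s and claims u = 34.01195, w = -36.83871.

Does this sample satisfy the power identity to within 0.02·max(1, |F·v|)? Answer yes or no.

yes

F·v = 36.507×(-2.743) = -100.13870 W.
(u² − w²)/2 = (1156.81274 − 1357.09055)/2 = -100.13891 W.
|Δ| = 0.00020;  2% of max(1, |F·v|) = 2.00277.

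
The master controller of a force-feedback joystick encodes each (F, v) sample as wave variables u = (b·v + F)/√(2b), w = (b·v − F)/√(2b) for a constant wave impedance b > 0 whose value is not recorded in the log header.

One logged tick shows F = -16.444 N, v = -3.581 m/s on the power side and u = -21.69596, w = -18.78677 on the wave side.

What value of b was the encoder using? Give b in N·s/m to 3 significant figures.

u + w = -40.48273;  u + w = √(2b)·v, so √(2b) = -40.48273/(-3.581) = 11.30487.
b = (√(2b))²/2 = 127.80003/2 = 63.90001.
(Check via u − w = 2F/√(2b): u − w = -2.90919, 2F/√(2b) = -2.90919.)

b = 63.9 N·s/m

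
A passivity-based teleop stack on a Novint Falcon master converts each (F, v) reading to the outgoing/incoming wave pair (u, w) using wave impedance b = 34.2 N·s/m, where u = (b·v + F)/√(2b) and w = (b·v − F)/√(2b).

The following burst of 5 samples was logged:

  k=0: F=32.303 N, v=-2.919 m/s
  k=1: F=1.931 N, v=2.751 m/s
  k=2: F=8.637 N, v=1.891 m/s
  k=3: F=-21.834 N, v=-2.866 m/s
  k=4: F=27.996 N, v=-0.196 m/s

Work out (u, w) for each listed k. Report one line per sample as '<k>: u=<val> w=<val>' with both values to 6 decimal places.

0: u=-8.164848 w=-15.976535
1: u=11.609458 w=11.142493
2: u=8.864014 w=6.775368
3: u=-14.491533 w=-9.211517
4: u=2.574570 w=-4.195574

k=0: b·v=34.2×(-2.919)=-99.829800; √(2b)=8.270429; u=(-99.829800+32.303)/8.270429=-8.164848, w=(-99.829800−32.303)/8.270429=-15.976535
k=1: b·v=34.2×2.751=94.084200; √(2b)=8.270429; u=(94.084200+1.931)/8.270429=11.609458, w=(94.084200−1.931)/8.270429=11.142493
k=2: b·v=34.2×1.891=64.672200; √(2b)=8.270429; u=(64.672200+8.637)/8.270429=8.864014, w=(64.672200−8.637)/8.270429=6.775368
k=3: b·v=34.2×(-2.866)=-98.017200; √(2b)=8.270429; u=(-98.017200+(-21.834))/8.270429=-14.491533, w=(-98.017200−(-21.834))/8.270429=-9.211517
k=4: b·v=34.2×(-0.196)=-6.703200; √(2b)=8.270429; u=(-6.703200+27.996)/8.270429=2.574570, w=(-6.703200−27.996)/8.270429=-4.195574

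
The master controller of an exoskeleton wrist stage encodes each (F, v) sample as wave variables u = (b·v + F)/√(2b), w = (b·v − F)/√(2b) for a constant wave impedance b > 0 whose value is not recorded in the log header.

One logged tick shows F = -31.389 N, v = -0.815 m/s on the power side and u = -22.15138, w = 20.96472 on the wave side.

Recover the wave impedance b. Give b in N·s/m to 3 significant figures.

b = 1.06 N·s/m

u + w = -1.1867;  u + w = √(2b)·v, so √(2b) = -1.1867/(-0.815) = 1.4560.
b = (√(2b))²/2 = 2.1200/2 = 1.0600.
(Check via u − w = 2F/√(2b): u − w = -43.1161, 2F/√(2b) = -43.1160.)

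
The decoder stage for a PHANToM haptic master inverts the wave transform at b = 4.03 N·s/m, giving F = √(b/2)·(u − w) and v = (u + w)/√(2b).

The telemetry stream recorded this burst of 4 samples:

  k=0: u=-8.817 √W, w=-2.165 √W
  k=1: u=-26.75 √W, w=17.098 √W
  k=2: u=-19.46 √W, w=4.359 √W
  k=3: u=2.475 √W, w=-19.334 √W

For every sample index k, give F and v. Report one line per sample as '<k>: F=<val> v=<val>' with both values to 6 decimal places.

0: F=-9.442560 v=-3.868245
1: F=-62.242541 v=-3.399772
2: F=-33.811236 v=-5.319100
3: F=30.958027 v=-5.938329

k=0: u−w=-6.652000, u+w=-10.982000; √(b/2)=1.419507, √(2b)=2.839014; F=1.419507×(-6.652)=-9.442560, v=-10.982000/2.839014=-3.868245
k=1: u−w=-43.848000, u+w=-9.652000; √(b/2)=1.419507, √(2b)=2.839014; F=1.419507×(-43.848)=-62.242541, v=-9.652000/2.839014=-3.399772
k=2: u−w=-23.819000, u+w=-15.101000; √(b/2)=1.419507, √(2b)=2.839014; F=1.419507×(-23.819)=-33.811236, v=-15.101000/2.839014=-5.319100
k=3: u−w=21.809000, u+w=-16.859000; √(b/2)=1.419507, √(2b)=2.839014; F=1.419507×21.809=30.958027, v=-16.859000/2.839014=-5.938329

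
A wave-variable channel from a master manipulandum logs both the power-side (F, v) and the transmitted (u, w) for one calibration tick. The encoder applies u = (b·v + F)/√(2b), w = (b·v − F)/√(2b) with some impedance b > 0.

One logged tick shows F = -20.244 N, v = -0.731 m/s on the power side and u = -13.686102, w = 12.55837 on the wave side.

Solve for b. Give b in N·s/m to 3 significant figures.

b = 1.19 N·s/m

u + w = -1.127732;  u + w = √(2b)·v, so √(2b) = -1.127732/(-0.731) = 1.542725.
b = (√(2b))²/2 = 2.380001/2 = 1.190000.
(Check via u − w = 2F/√(2b): u − w = -26.244472, 2F/√(2b) = -26.244469.)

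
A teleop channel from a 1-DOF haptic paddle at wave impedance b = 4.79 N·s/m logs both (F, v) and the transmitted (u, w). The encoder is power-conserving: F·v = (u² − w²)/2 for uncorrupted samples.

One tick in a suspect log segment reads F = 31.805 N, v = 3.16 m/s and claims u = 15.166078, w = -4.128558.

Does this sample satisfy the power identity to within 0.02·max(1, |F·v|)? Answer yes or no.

no

F·v = 31.805×3.16 = 100.503800 W.
(u² − w²)/2 = (230.009922 − 17.044991)/2 = 106.482465 W.
|Δ| = 5.978665;  2% of max(1, |F·v|) = 2.010076.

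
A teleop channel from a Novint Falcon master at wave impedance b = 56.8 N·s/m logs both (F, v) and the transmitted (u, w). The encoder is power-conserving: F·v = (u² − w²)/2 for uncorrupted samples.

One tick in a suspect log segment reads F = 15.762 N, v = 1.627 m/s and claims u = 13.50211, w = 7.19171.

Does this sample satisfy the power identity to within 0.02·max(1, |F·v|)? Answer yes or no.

no

F·v = 15.762×1.627 = 25.6448 W.
(u² − w²)/2 = (182.3070 − 51.7207)/2 = 65.2931 W.
|Δ| = 39.6484;  2% of max(1, |F·v|) = 0.5129.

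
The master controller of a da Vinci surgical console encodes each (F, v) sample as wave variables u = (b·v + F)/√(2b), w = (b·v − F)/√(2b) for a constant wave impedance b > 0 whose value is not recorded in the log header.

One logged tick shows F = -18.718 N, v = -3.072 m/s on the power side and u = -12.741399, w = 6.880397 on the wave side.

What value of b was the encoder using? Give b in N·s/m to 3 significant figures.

u + w = -5.861002;  u + w = √(2b)·v, so √(2b) = -5.861002/(-3.072) = 1.907878.
b = (√(2b))²/2 = 3.639999/2 = 1.820000.
(Check via u − w = 2F/√(2b): u − w = -19.621796, 2F/√(2b) = -19.621797.)

b = 1.82 N·s/m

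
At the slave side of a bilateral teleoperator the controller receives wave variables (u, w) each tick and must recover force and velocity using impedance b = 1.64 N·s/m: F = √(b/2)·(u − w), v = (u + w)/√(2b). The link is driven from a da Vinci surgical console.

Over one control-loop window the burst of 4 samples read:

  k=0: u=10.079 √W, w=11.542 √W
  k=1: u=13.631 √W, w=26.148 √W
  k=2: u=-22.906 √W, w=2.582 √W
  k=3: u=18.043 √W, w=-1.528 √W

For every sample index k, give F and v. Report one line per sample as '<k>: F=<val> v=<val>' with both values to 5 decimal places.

0: F=-1.32480 v=11.93820
1: F=-11.33463 v=21.96428
2: F=-23.08037 v=-11.22205
3: F=17.72229 v=9.11888

k=0: u−w=-1.46300, u+w=21.62100; √(b/2)=0.90554, √(2b)=1.81108; F=0.90554×(-1.463)=-1.32480, v=21.62100/1.81108=11.93820
k=1: u−w=-12.51700, u+w=39.77900; √(b/2)=0.90554, √(2b)=1.81108; F=0.90554×(-12.517)=-11.33463, v=39.77900/1.81108=21.96428
k=2: u−w=-25.48800, u+w=-20.32400; √(b/2)=0.90554, √(2b)=1.81108; F=0.90554×(-25.488)=-23.08037, v=-20.32400/1.81108=-11.22205
k=3: u−w=19.57100, u+w=16.51500; √(b/2)=0.90554, √(2b)=1.81108; F=0.90554×19.571=17.72229, v=16.51500/1.81108=9.11888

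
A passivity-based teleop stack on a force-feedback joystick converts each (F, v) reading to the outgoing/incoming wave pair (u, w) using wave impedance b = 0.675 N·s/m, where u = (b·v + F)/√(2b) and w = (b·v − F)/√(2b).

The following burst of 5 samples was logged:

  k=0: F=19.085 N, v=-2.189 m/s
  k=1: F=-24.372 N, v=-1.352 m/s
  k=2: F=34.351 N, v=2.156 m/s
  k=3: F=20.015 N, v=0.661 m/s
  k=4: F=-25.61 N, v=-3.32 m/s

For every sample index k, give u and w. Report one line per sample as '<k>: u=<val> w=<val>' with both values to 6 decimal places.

k=0: b·v=0.675×(-2.189)=-1.477575; √(2b)=1.161895; u=(-1.477575+19.085)/1.161895=15.154059, w=(-1.477575−19.085)/1.161895=-17.697447
k=1: b·v=0.675×(-1.352)=-0.912600; √(2b)=1.161895; u=(-0.912600+(-24.372))/1.161895=-21.761519, w=(-0.912600−(-24.372))/1.161895=20.190637
k=2: b·v=0.675×2.156=1.455300; √(2b)=1.161895; u=(1.455300+34.351)/1.161895=30.817156, w=(1.455300−34.351)/1.161895=-28.312111
k=3: b·v=0.675×0.661=0.446175; √(2b)=1.161895; u=(0.446175+20.015)/1.161895=17.610176, w=(0.446175−20.015)/1.161895=-16.842163
k=4: b·v=0.675×(-3.32)=-2.241000; √(2b)=1.161895; u=(-2.241000+(-25.61))/1.161895=-23.970324, w=(-2.241000−(-25.61))/1.161895=20.112833

0: u=15.154059 w=-17.697447
1: u=-21.761519 w=20.190637
2: u=30.817156 w=-28.312111
3: u=17.610176 w=-16.842163
4: u=-23.970324 w=20.112833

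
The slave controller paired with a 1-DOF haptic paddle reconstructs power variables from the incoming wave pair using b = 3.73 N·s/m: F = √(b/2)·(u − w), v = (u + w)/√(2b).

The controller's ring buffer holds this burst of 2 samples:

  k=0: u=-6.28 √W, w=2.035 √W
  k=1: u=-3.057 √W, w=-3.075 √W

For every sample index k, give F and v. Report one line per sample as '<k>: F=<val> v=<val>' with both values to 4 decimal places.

k=0: u−w=-8.3150, u+w=-4.2450; √(b/2)=1.3657, √(2b)=2.7313; F=1.3657×(-8.315)=-11.3554, v=-4.2450/2.7313=-1.5542
k=1: u−w=0.0180, u+w=-6.1320; √(b/2)=1.3657, √(2b)=2.7313; F=1.3657×0.018=0.0246, v=-6.1320/2.7313=-2.2451

0: F=-11.3554 v=-1.5542
1: F=0.0246 v=-2.2451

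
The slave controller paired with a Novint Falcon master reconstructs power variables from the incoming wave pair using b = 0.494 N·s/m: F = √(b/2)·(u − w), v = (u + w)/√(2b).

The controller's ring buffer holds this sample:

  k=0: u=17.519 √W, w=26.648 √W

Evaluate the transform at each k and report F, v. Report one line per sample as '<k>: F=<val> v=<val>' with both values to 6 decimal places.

0: F=-4.537030 v=44.434411

k=0: u−w=-9.129000, u+w=44.167000; √(b/2)=0.496991, √(2b)=0.993982; F=0.496991×(-9.129)=-4.537030, v=44.167000/0.993982=44.434411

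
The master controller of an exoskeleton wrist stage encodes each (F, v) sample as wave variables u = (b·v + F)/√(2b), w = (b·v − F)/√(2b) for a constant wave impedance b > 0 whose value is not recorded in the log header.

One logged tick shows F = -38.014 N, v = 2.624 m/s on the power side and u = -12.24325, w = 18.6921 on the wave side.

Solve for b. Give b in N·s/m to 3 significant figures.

b = 3.02 N·s/m

u + w = 6.44885;  u + w = √(2b)·v, so √(2b) = 6.44885/2.624 = 2.45764.
b = (√(2b))²/2 = 6.04000/2 = 3.02000.
(Check via u − w = 2F/√(2b): u − w = -30.93535, 2F/√(2b) = -30.93536.)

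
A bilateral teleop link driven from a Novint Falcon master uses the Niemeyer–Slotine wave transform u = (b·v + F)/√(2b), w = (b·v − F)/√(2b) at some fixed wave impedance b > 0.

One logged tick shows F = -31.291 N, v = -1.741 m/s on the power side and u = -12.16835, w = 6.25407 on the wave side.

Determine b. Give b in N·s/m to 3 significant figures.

u + w = -5.9143;  u + w = √(2b)·v, so √(2b) = -5.9143/(-1.741) = 3.3971.
b = (√(2b))²/2 = 11.5400/2 = 5.7700.
(Check via u − w = 2F/√(2b): u − w = -18.4224, 2F/√(2b) = -18.4224.)

b = 5.77 N·s/m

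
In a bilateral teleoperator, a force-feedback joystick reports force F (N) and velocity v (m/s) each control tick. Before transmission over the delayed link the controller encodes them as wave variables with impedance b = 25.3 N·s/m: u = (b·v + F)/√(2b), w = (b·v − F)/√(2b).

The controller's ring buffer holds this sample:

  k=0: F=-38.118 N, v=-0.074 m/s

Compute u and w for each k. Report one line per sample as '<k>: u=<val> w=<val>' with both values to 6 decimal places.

0: u=-5.621838 w=5.095449

k=0: b·v=25.3×(-0.074)=-1.872200; √(2b)=7.113368; u=(-1.872200+(-38.118))/7.113368=-5.621838, w=(-1.872200−(-38.118))/7.113368=5.095449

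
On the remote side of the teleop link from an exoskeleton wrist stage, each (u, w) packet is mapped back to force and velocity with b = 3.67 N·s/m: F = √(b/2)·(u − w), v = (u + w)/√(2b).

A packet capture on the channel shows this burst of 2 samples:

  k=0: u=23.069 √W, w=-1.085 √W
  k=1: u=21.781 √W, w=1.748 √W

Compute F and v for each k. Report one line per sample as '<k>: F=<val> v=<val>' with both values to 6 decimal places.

0: F=32.719533 v=8.114442
1: F=27.137137 v=8.684712

k=0: u−w=24.154000, u+w=21.984000; √(b/2)=1.354622, √(2b)=2.709243; F=1.354622×24.154=32.719533, v=21.984000/2.709243=8.114442
k=1: u−w=20.033000, u+w=23.529000; √(b/2)=1.354622, √(2b)=2.709243; F=1.354622×20.033=27.137137, v=23.529000/2.709243=8.684712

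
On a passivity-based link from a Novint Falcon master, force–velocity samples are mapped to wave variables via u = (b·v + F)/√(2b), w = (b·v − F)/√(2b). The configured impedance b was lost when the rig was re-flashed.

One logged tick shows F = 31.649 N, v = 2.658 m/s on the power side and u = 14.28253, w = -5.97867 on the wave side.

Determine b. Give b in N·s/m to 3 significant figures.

b = 4.88 N·s/m

u + w = 8.3039;  u + w = √(2b)·v, so √(2b) = 8.3039/2.658 = 3.1241.
b = (√(2b))²/2 = 9.7600/2 = 4.8800.
(Check via u − w = 2F/√(2b): u − w = 20.2612, 2F/√(2b) = 20.2612.)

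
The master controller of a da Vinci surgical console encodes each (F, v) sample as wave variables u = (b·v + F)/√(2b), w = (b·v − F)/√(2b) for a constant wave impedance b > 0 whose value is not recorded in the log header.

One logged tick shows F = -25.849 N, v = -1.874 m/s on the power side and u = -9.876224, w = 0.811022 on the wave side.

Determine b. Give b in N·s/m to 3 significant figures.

b = 11.7 N·s/m

u + w = -9.065202;  u + w = √(2b)·v, so √(2b) = -9.065202/(-1.874) = 4.837354.
b = (√(2b))²/2 = 23.399997/2 = 11.699998.
(Check via u − w = 2F/√(2b): u − w = -10.687246, 2F/√(2b) = -10.687247.)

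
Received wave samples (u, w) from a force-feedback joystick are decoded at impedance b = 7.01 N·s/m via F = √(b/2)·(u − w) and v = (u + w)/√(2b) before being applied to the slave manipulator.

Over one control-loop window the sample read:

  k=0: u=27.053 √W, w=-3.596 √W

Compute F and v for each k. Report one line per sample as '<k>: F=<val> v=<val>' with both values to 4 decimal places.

k=0: u−w=30.6490, u+w=23.4570; √(b/2)=1.8722, √(2b)=3.7443; F=1.8722×30.649=57.3800, v=23.4570/3.7443=6.2647

0: F=57.3800 v=6.2647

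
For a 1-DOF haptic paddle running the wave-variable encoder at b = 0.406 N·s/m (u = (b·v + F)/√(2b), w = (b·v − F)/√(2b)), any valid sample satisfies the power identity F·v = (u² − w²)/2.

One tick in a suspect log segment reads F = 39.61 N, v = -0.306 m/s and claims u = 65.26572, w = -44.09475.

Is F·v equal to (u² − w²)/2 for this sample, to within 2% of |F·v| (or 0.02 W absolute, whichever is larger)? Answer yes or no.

no

F·v = 39.61×(-0.306) = -12.1207 W.
(u² − w²)/2 = (4259.6142 − 1944.3470)/2 = 1157.6336 W.
|Δ| = 1169.7543;  2% of max(1, |F·v|) = 0.2424.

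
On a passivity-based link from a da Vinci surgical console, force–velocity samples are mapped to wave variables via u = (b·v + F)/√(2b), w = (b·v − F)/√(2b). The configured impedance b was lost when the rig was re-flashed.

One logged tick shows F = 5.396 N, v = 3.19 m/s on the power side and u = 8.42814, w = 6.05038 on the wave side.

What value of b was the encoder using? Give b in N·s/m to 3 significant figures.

b = 10.3 N·s/m

u + w = 14.47852;  u + w = √(2b)·v, so √(2b) = 14.47852/3.19 = 4.53872.
b = (√(2b))²/2 = 20.59999/2 = 10.29999.
(Check via u − w = 2F/√(2b): u − w = 2.37776, 2F/√(2b) = 2.37776.)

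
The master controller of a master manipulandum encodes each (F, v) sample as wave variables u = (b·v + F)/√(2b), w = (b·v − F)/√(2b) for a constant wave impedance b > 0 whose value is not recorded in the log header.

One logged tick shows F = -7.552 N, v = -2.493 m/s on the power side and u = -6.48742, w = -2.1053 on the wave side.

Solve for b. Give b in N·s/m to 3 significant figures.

u + w = -8.5927;  u + w = √(2b)·v, so √(2b) = -8.5927/(-2.493) = 3.4467.
b = (√(2b))²/2 = 11.8800/2 = 5.9400.
(Check via u − w = 2F/√(2b): u − w = -4.3821, 2F/√(2b) = -4.3821.)

b = 5.94 N·s/m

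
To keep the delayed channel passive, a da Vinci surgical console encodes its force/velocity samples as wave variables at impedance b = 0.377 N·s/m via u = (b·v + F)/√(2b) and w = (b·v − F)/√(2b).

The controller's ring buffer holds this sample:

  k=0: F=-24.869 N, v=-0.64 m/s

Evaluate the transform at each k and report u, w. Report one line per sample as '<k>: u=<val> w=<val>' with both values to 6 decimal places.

0: u=-28.917842 w=28.362110

k=0: b·v=0.377×(-0.64)=-0.241280; √(2b)=0.868332; u=(-0.241280+(-24.869))/0.868332=-28.917842, w=(-0.241280−(-24.869))/0.868332=28.362110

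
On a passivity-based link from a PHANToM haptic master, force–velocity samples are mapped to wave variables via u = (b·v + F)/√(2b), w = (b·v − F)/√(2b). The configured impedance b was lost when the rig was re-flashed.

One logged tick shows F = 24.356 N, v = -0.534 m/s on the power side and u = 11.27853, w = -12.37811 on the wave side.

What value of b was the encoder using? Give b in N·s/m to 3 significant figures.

b = 2.12 N·s/m

u + w = -1.09958;  u + w = √(2b)·v, so √(2b) = -1.09958/(-0.534) = 2.05914.
b = (√(2b))²/2 = 4.24005/2 = 2.12003.
(Check via u − w = 2F/√(2b): u − w = 23.65664, 2F/√(2b) = 23.65649.)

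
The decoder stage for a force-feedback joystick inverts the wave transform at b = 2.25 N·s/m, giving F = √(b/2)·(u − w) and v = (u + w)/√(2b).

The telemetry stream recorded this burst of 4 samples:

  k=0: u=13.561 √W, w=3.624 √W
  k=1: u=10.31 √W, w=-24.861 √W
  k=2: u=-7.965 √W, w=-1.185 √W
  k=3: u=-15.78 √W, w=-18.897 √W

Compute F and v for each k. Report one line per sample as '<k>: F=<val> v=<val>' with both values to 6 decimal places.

k=0: u−w=9.937000, u+w=17.185000; √(b/2)=1.060660, √(2b)=2.121320; F=1.060660×9.937=10.539780, v=17.185000/2.121320=8.101087
k=1: u−w=35.171000, u+w=-14.551000; √(b/2)=1.060660, √(2b)=2.121320; F=1.060660×35.171=37.304479, v=-14.551000/2.121320=-6.859407
k=2: u−w=-6.780000, u+w=-9.150000; √(b/2)=1.060660, √(2b)=2.121320; F=1.060660×(-6.78)=-7.191276, v=-9.150000/2.121320=-4.313351
k=3: u−w=3.117000, u+w=-34.677000; √(b/2)=1.060660, √(2b)=2.121320; F=1.060660×3.117=3.306078, v=-34.677000/2.121320=-16.346895

0: F=10.539780 v=8.101087
1: F=37.304479 v=-6.859407
2: F=-7.191276 v=-4.313351
3: F=3.306078 v=-16.346895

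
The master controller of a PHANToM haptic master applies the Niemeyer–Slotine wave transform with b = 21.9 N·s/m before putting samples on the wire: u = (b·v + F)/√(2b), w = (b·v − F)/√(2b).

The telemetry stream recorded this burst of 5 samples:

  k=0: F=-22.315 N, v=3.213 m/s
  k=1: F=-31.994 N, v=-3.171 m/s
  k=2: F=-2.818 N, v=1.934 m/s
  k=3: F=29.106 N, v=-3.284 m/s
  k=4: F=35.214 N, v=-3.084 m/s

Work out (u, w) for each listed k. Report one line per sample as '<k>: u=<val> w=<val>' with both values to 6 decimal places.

0: u=7.260284 w=14.003854
1: u=-15.327364 w=-5.658811
2: u=5.973959 w=6.825556
3: u=-6.469112 w=-15.264915
4: u=-4.884381 w=-15.526015

k=0: b·v=21.9×3.213=70.364700; √(2b)=6.618157; u=(70.364700+(-22.315))/6.618157=7.260284, w=(70.364700−(-22.315))/6.618157=14.003854
k=1: b·v=21.9×(-3.171)=-69.444900; √(2b)=6.618157; u=(-69.444900+(-31.994))/6.618157=-15.327364, w=(-69.444900−(-31.994))/6.618157=-5.658811
k=2: b·v=21.9×1.934=42.354600; √(2b)=6.618157; u=(42.354600+(-2.818))/6.618157=5.973959, w=(42.354600−(-2.818))/6.618157=6.825556
k=3: b·v=21.9×(-3.284)=-71.919600; √(2b)=6.618157; u=(-71.919600+29.106)/6.618157=-6.469112, w=(-71.919600−29.106)/6.618157=-15.264915
k=4: b·v=21.9×(-3.084)=-67.539600; √(2b)=6.618157; u=(-67.539600+35.214)/6.618157=-4.884381, w=(-67.539600−35.214)/6.618157=-15.526015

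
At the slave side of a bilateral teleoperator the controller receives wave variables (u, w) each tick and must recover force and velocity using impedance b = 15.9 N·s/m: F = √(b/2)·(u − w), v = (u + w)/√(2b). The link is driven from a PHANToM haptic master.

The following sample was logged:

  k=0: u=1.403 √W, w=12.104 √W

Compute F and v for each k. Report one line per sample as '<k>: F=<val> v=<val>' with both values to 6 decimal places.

k=0: u−w=-10.701000, u+w=13.507000; √(b/2)=2.819574, √(2b)=5.639149; F=2.819574×(-10.701)=-30.172266, v=13.507000/5.639149=2.395220

0: F=-30.172266 v=2.395220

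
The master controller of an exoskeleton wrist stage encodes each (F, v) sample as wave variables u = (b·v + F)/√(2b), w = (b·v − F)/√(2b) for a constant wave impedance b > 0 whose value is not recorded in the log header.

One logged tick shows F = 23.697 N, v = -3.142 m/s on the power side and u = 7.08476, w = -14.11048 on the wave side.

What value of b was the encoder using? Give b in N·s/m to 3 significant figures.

b = 2.5 N·s/m

u + w = -7.02572;  u + w = √(2b)·v, so √(2b) = -7.02572/(-3.142) = 2.23607.
b = (√(2b))²/2 = 4.99999/2 = 2.50000.
(Check via u − w = 2F/√(2b): u − w = 21.19524, 2F/√(2b) = 21.19526.)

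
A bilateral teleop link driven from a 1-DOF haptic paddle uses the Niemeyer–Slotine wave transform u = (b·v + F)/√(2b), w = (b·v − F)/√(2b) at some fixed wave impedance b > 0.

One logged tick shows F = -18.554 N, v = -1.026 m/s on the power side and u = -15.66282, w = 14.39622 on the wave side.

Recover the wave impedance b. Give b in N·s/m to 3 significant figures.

b = 0.762 N·s/m

u + w = -1.2666;  u + w = √(2b)·v, so √(2b) = -1.2666/(-1.026) = 1.2345.
b = (√(2b))²/2 = 1.5240/2 = 0.7620.
(Check via u − w = 2F/√(2b): u − w = -30.0590, 2F/√(2b) = -30.0591.)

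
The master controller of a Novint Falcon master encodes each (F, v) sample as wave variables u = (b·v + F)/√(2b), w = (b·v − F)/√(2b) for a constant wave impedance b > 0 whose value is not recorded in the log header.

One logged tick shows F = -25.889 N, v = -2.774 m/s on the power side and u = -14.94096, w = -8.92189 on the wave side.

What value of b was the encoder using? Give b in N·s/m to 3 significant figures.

u + w = -23.8629;  u + w = √(2b)·v, so √(2b) = -23.8629/(-2.774) = 8.6023.
b = (√(2b))²/2 = 74.0000/2 = 37.0000.
(Check via u − w = 2F/√(2b): u − w = -6.0191, 2F/√(2b) = -6.0191.)

b = 37 N·s/m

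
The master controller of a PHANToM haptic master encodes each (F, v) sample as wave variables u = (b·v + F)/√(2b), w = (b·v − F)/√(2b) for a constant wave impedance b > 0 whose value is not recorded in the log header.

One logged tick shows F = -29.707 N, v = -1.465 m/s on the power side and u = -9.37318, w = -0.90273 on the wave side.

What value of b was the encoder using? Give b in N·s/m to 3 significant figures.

b = 24.6 N·s/m

u + w = -10.27591;  u + w = √(2b)·v, so √(2b) = -10.27591/(-1.465) = 7.01427.
b = (√(2b))²/2 = 49.20003/2 = 24.60001.
(Check via u − w = 2F/√(2b): u − w = -8.47045, 2F/√(2b) = -8.47044.)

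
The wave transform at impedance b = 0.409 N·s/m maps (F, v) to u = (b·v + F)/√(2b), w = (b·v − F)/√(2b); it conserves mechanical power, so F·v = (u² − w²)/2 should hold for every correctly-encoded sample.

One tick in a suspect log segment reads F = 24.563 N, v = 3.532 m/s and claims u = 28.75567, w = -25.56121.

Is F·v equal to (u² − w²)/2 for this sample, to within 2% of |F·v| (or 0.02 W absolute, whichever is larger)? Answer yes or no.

yes

F·v = 24.563×3.532 = 86.7565 W.
(u² − w²)/2 = (826.8886 − 653.3755)/2 = 86.7566 W.
|Δ| = 0.0000;  2% of max(1, |F·v|) = 1.7351.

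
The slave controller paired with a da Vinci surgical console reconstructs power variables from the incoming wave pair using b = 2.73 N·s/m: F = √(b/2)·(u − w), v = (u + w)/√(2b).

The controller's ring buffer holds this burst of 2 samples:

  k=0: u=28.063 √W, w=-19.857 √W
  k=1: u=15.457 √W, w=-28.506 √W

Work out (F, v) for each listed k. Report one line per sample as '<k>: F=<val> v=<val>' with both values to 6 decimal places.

k=0: u−w=47.920000, u+w=8.206000; √(b/2)=1.168332, √(2b)=2.336664; F=1.168332×47.92=55.986476, v=8.206000/2.336664=3.511844
k=1: u−w=43.963000, u+w=-13.049000; √(b/2)=1.168332, √(2b)=2.336664; F=1.168332×43.963=51.363386, v=-13.049000/2.336664=-5.584456

0: F=55.986476 v=3.511844
1: F=51.363386 v=-5.584456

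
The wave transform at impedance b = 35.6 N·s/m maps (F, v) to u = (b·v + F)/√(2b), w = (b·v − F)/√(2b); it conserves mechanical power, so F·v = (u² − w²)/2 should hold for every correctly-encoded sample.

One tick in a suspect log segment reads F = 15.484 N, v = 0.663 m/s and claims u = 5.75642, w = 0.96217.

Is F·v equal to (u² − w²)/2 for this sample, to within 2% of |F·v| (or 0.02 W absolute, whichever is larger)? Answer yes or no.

no

F·v = 15.484×0.663 = 10.2659 W.
(u² − w²)/2 = (33.1364 − 0.9258)/2 = 16.1053 W.
|Δ| = 5.8394;  2% of max(1, |F·v|) = 0.2053.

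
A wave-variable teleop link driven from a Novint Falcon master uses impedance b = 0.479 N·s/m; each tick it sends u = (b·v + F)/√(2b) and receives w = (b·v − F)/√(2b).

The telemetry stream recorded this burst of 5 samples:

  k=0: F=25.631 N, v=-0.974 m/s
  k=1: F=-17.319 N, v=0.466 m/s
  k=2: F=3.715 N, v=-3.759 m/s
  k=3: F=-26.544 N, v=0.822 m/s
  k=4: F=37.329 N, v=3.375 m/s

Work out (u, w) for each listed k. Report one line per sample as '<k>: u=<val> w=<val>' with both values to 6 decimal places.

k=0: b·v=0.479×(-0.974)=-0.466546; √(2b)=0.978775; u=(-0.466546+25.631)/0.978775=25.710159, w=(-0.466546−25.631)/0.978775=-26.663485
k=1: b·v=0.479×0.466=0.223214; √(2b)=0.978775; u=(0.223214+(-17.319))/0.978775=-17.466517, w=(0.223214−(-17.319))/0.978775=17.922626
k=2: b·v=0.479×(-3.759)=-1.800561; √(2b)=0.978775; u=(-1.800561+3.715)/0.978775=1.955955, w=(-1.800561−3.715)/0.978775=-5.635169
k=3: b·v=0.479×0.822=0.393738; √(2b)=0.978775; u=(0.393738+(-26.544))/0.978775=-26.717344, w=(0.393738−(-26.544))/0.978775=27.521897
k=4: b·v=0.479×3.375=1.616625; √(2b)=0.978775; u=(1.616625+37.329)/0.978775=39.790182, w=(1.616625−37.329)/0.978775=-36.486817

0: u=25.710159 w=-26.663485
1: u=-17.466517 w=17.922626
2: u=1.955955 w=-5.635169
3: u=-26.717344 w=27.521897
4: u=39.790182 w=-36.486817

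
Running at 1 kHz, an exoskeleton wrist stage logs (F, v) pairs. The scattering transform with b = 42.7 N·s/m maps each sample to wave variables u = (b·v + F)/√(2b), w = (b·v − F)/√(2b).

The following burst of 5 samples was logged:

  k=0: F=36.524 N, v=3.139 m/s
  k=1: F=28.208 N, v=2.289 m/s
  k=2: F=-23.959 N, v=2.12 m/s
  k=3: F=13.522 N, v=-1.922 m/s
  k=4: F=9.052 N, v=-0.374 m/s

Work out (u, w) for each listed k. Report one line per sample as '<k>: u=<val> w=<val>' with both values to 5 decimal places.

k=0: b·v=42.7×3.139=134.03530; √(2b)=9.24121; u=(134.03530+36.524)/9.24121=18.45638, w=(134.03530−36.524)/9.24121=10.55179
k=1: b·v=42.7×2.289=97.74030; √(2b)=9.24121; u=(97.74030+28.208)/9.24121=13.62898, w=(97.74030−28.208)/9.24121=7.52415
k=2: b·v=42.7×2.12=90.52400; √(2b)=9.24121; u=(90.52400+(-23.959))/9.24121=7.20306, w=(90.52400−(-23.959))/9.24121=12.38831
k=3: b·v=42.7×(-1.922)=-82.06940; √(2b)=9.24121; u=(-82.06940+13.522)/9.24121=-7.41758, w=(-82.06940−13.522)/9.24121=-10.34403
k=4: b·v=42.7×(-0.374)=-15.96980; √(2b)=9.24121; u=(-15.96980+9.052)/9.24121=-0.74858, w=(-15.96980−9.052)/9.24121=-2.70763

0: u=18.45638 w=10.55179
1: u=13.62898 w=7.52415
2: u=7.20306 w=12.38831
3: u=-7.41758 w=-10.34403
4: u=-0.74858 w=-2.70763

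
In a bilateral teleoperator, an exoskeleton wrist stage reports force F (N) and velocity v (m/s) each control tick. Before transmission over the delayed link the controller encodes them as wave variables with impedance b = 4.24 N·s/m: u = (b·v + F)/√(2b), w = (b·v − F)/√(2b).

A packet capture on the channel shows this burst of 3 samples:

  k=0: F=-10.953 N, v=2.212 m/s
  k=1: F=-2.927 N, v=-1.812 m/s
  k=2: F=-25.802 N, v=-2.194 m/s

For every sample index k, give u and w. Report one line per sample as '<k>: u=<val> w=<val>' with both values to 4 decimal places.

k=0: b·v=4.24×2.212=9.3789; √(2b)=2.9120; u=(9.3789+(-10.953))/2.9120=-0.5406, w=(9.3789−(-10.953))/2.9120=6.9820
k=1: b·v=4.24×(-1.812)=-7.6829; √(2b)=2.9120; u=(-7.6829+(-2.927))/2.9120=-3.6434, w=(-7.6829−(-2.927))/2.9120=-1.6332
k=2: b·v=4.24×(-2.194)=-9.3026; √(2b)=2.9120; u=(-9.3026+(-25.802))/2.9120=-12.0550, w=(-9.3026−(-25.802))/2.9120=5.6659

0: u=-0.5406 w=6.9820
1: u=-3.6434 w=-1.6332
2: u=-12.0550 w=5.6659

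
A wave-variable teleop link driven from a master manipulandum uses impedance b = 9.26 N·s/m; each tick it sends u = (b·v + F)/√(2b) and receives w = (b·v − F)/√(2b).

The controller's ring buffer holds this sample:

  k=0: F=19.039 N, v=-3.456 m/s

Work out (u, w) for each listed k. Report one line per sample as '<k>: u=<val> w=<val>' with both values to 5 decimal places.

0: u=-3.01234 w=-11.86051

k=0: b·v=9.26×(-3.456)=-32.00256; √(2b)=4.30349; u=(-32.00256+19.039)/4.30349=-3.01234, w=(-32.00256−19.039)/4.30349=-11.86051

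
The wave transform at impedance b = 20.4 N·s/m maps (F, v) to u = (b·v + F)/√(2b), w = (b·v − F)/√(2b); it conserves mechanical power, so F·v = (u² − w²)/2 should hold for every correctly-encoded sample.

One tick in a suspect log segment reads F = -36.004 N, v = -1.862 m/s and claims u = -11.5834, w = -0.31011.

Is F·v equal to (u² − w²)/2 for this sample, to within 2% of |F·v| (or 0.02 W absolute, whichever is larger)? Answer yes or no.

F·v = (-36.004)×(-1.862) = 67.03945 W.
(u² − w²)/2 = (134.17516 − 0.09617)/2 = 67.03949 W.
|Δ| = 0.00005;  2% of max(1, |F·v|) = 1.34079.

yes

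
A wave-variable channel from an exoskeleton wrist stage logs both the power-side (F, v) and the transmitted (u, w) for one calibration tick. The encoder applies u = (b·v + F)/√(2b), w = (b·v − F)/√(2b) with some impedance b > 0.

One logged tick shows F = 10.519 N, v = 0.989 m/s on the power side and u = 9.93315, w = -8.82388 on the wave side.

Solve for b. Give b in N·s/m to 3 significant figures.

b = 0.629 N·s/m

u + w = 1.1093;  u + w = √(2b)·v, so √(2b) = 1.1093/0.989 = 1.1216.
b = (√(2b))²/2 = 1.2580/2 = 0.6290.
(Check via u − w = 2F/√(2b): u − w = 18.7570, 2F/√(2b) = 18.7570.)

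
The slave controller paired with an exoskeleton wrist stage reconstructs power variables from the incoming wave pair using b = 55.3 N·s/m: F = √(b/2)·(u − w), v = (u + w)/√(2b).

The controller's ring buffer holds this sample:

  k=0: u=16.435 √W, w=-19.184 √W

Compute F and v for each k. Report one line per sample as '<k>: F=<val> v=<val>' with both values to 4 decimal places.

k=0: u−w=35.6190, u+w=-2.7490; √(b/2)=5.2583, √(2b)=10.5167; F=5.2583×35.619=187.2963, v=-2.7490/10.5167=-0.2614

0: F=187.2963 v=-0.2614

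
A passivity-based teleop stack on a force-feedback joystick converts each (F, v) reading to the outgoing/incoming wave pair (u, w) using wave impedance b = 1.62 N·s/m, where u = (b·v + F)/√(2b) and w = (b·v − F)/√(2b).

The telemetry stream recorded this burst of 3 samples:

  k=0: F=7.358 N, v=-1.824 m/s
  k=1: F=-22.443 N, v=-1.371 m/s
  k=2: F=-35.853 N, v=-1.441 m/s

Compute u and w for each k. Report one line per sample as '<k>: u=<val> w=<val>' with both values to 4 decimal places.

k=0: b·v=1.62×(-1.824)=-2.9549; √(2b)=1.8000; u=(-2.9549+7.358)/1.8000=2.4462, w=(-2.9549−7.358)/1.8000=-5.7294
k=1: b·v=1.62×(-1.371)=-2.2210; √(2b)=1.8000; u=(-2.2210+(-22.443))/1.8000=-13.7022, w=(-2.2210−(-22.443))/1.8000=11.2344
k=2: b·v=1.62×(-1.441)=-2.3344; √(2b)=1.8000; u=(-2.3344+(-35.853))/1.8000=-21.2152, w=(-2.3344−(-35.853))/1.8000=18.6214

0: u=2.4462 w=-5.7294
1: u=-13.7022 w=11.2344
2: u=-21.2152 w=18.6214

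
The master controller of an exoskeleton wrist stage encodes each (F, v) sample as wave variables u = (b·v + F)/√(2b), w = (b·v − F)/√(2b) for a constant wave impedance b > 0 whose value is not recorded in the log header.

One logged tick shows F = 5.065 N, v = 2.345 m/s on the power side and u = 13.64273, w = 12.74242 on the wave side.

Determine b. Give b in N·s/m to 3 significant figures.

b = 63.3 N·s/m

u + w = 26.3851;  u + w = √(2b)·v, so √(2b) = 26.3851/2.345 = 11.2517.
b = (√(2b))²/2 = 126.5999/2 = 63.3000.
(Check via u − w = 2F/√(2b): u − w = 0.9003, 2F/√(2b) = 0.9003.)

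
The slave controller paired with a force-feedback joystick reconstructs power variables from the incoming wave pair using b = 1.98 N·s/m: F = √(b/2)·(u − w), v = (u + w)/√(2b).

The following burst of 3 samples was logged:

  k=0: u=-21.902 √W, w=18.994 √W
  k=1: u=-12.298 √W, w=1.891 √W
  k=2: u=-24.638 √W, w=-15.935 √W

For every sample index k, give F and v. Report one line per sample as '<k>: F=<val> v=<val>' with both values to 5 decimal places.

k=0: u−w=-40.89600, u+w=-2.90800; √(b/2)=0.99499, √(2b)=1.98997; F=0.99499×(-40.896)=-40.69101, v=-2.90800/1.98997=-1.46132
k=1: u−w=-14.18900, u+w=-10.40700; √(b/2)=0.99499, √(2b)=1.98997; F=0.99499×(-14.189)=-14.11788, v=-10.40700/1.98997=-5.22971
k=2: u−w=-8.70300, u+w=-40.57300; √(b/2)=0.99499, √(2b)=1.98997; F=0.99499×(-8.703)=-8.65938, v=-40.57300/1.98997=-20.38870

0: F=-40.69101 v=-1.46132
1: F=-14.11788 v=-5.22971
2: F=-8.65938 v=-20.38870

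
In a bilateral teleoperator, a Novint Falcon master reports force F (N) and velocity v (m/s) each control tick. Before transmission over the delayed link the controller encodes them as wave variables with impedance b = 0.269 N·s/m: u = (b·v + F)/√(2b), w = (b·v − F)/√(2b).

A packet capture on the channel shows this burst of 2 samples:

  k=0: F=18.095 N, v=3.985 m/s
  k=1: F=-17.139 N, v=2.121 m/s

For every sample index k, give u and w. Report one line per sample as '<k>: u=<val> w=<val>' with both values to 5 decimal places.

0: u=26.13137 w=-23.20843
1: u=-22.58868 w=24.14440

k=0: b·v=0.269×3.985=1.07197; √(2b)=0.73348; u=(1.07197+18.095)/0.73348=26.13137, w=(1.07197−18.095)/0.73348=-23.20843
k=1: b·v=0.269×2.121=0.57055; √(2b)=0.73348; u=(0.57055+(-17.139))/0.73348=-22.58868, w=(0.57055−(-17.139))/0.73348=24.14440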